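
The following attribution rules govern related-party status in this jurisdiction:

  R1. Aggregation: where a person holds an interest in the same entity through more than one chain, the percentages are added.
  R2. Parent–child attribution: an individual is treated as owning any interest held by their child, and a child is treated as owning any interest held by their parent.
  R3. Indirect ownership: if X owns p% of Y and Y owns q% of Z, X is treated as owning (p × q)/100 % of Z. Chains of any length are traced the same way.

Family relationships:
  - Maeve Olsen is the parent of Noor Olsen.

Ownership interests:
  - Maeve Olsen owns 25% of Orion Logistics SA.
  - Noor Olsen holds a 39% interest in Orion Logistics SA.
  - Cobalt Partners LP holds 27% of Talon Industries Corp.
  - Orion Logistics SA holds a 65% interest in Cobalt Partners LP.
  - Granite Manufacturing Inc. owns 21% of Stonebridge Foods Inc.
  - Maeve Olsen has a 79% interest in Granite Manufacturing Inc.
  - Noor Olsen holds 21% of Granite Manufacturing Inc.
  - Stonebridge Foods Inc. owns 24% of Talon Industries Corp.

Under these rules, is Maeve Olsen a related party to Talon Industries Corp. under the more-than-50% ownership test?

By parent–child attribution (R2), Maeve Olsen is treated as also owning Noor Olsen's interest in Orion Logistics SA, giving 25% + 39% = 64%.
By parent–child attribution (R2), Maeve Olsen is treated as also owning Noor Olsen's interest in Granite Manufacturing Inc, giving 79% + 21% = 100%.
Chain via Orion Logistics SA → Cobalt Partners LP (R3): 64% × 65% × 27% = 11.232% of Talon Industries Corp.
Chain via Granite Manufacturing Inc. → Stonebridge Foods Inc. (R3): 100% × 21% × 24% = 5.04% of Talon Industries Corp.
Aggregating (R1): 11.232% + 5.04% = 16.272%.
16.272% does not exceed the 50% threshold, so Maeve is not a related party to Talon Industries Corp.

No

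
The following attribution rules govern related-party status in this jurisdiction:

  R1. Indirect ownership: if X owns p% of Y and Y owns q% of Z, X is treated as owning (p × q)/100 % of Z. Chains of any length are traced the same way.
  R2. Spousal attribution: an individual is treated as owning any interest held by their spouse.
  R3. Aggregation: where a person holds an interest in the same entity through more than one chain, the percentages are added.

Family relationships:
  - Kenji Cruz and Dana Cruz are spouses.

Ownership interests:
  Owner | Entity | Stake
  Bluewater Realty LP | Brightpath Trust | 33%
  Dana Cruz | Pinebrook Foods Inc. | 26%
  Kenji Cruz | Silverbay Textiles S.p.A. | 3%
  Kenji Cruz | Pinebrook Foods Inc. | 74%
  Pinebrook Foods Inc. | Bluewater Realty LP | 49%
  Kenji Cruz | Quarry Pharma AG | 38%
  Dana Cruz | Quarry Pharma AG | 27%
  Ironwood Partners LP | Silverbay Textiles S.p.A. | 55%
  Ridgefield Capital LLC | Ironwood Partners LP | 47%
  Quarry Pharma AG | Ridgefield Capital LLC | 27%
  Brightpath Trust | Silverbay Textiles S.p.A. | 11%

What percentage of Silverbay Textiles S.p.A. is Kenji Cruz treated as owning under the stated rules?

By spousal attribution (R2), Kenji Cruz is treated as also owning Dana Cruz's interest in Quarry Pharma AG, giving 38% + 27% = 65%.
By spousal attribution (R2), Kenji Cruz is treated as also owning Dana Cruz's interest in Pinebrook Foods Inc, giving 74% + 26% = 100%.
Chain via Quarry Pharma AG → Ridgefield Capital LLC → Ironwood Partners LP (R1): 65% × 27% × 47% × 55% = 4.536675% of Silverbay Textiles S.p.A.
Chain via Pinebrook Foods Inc. → Bluewater Realty LP → Brightpath Trust (R1): 100% × 49% × 33% × 11% = 1.7787% of Silverbay Textiles S.p.A.
Direct interest in Silverbay Textiles S.p.A: 3%.
Aggregating (R3): 4.536675% + 1.7787% + 3% = 9.315375%.

9.315375%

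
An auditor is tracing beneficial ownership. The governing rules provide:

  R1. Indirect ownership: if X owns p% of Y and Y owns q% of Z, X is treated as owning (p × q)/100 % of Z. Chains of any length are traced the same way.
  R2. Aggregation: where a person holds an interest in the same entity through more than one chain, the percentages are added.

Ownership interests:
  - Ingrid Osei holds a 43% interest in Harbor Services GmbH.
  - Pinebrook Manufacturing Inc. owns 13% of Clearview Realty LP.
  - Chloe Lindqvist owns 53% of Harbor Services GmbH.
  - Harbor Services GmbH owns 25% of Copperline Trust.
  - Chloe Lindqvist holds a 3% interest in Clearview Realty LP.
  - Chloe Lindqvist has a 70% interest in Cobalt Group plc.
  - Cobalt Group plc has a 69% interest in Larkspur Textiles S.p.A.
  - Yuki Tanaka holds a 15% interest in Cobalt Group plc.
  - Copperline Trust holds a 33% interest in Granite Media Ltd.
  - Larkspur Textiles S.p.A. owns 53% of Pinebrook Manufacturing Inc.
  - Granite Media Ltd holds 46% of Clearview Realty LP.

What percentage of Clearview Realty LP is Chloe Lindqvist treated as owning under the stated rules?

8.33922%

Chain via Harbor Services GmbH → Copperline Trust → Granite Media Ltd (R1): 53% × 25% × 33% × 46% = 2.01135% of Clearview Realty LP.
Chain via Cobalt Group plc → Larkspur Textiles S.p.A. → Pinebrook Manufacturing Inc. (R1): 70% × 69% × 53% × 13% = 3.32787% of Clearview Realty LP.
Direct interest in Clearview Realty LP: 3%.
Aggregating (R2): 2.01135% + 3.32787% + 3% = 8.33922%.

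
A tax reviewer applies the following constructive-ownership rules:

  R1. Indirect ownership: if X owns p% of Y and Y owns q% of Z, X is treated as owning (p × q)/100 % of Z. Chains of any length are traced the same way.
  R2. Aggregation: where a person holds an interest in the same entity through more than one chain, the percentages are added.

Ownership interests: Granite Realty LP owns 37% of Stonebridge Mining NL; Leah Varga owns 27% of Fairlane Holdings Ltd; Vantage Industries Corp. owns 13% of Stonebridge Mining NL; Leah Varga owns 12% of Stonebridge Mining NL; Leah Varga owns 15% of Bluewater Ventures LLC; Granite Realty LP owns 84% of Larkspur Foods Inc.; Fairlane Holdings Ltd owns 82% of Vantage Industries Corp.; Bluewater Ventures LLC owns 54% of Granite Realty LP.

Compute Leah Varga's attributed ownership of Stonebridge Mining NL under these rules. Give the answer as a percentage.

17.8752%

Chain via Fairlane Holdings Ltd → Vantage Industries Corp. (R1): 27% × 82% × 13% = 2.8782% of Stonebridge Mining NL.
Chain via Bluewater Ventures LLC → Granite Realty LP (R1): 15% × 54% × 37% = 2.997% of Stonebridge Mining NL.
Direct interest in Stonebridge Mining NL: 12%.
Aggregating (R2): 2.8782% + 2.997% + 12% = 17.8752%.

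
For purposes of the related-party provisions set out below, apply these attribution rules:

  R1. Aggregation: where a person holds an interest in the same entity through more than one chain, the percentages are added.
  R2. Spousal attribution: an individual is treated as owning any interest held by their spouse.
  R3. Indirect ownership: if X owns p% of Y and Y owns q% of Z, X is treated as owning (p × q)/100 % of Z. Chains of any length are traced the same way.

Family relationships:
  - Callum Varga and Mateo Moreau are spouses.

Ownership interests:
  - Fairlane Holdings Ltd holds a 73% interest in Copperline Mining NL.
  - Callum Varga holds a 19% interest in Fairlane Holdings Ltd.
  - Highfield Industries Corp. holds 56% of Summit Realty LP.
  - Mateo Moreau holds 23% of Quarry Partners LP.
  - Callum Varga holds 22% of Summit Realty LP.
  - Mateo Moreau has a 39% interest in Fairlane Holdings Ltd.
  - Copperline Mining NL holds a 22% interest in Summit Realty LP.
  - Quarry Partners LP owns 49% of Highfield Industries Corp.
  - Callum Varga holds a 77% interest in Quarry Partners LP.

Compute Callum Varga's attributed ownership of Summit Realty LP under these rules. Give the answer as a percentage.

By spousal attribution (R2), Callum Varga is treated as also owning Mateo Moreau's interest in Quarry Partners LP, giving 77% + 23% = 100%.
By spousal attribution (R2), Callum Varga is treated as also owning Mateo Moreau's interest in Fairlane Holdings Ltd, giving 19% + 39% = 58%.
Chain via Quarry Partners LP → Highfield Industries Corp. (R3): 100% × 49% × 56% = 27.44% of Summit Realty LP.
Chain via Fairlane Holdings Ltd → Copperline Mining NL (R3): 58% × 73% × 22% = 9.3148% of Summit Realty LP.
Direct interest in Summit Realty LP: 22%.
Aggregating (R1): 27.44% + 9.3148% + 22% = 58.7548%.

58.7548%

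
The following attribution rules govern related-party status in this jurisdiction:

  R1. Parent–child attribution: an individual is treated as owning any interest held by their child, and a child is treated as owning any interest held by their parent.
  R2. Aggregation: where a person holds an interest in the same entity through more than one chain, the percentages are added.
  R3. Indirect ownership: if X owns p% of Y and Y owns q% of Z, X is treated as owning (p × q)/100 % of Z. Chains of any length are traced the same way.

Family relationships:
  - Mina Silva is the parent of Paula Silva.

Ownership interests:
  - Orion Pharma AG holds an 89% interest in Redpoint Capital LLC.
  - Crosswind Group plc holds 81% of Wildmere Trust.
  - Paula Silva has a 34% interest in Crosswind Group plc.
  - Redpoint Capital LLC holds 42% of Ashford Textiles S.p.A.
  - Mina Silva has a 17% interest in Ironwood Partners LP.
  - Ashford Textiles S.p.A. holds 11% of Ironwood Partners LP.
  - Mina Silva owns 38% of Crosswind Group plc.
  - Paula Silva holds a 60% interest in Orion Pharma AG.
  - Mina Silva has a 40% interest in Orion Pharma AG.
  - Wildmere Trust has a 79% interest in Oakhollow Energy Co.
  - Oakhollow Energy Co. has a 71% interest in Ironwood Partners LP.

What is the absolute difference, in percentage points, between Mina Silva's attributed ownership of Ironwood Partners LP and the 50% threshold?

By parent–child attribution (R1), Mina Silva is treated as also owning Paula Silva's interest in Crosswind Group plc, giving 38% + 34% = 72%.
By parent–child attribution (R1), Mina Silva is treated as also owning Paula Silva's interest in Orion Pharma AG, giving 40% + 60% = 100%.
Chain via Crosswind Group plc → Wildmere Trust → Oakhollow Energy Co. (R3): 72% × 81% × 79% × 71% = 32.711688% of Ironwood Partners LP.
Chain via Orion Pharma AG → Redpoint Capital LLC → Ashford Textiles S.p.A. (R3): 100% × 89% × 42% × 11% = 4.1118% of Ironwood Partners LP.
Direct interest in Ironwood Partners LP: 17%.
Aggregating (R2): 32.711688% + 4.1118% + 17% = 53.823488%.
53.823488% exceeds the 50% threshold by 3.823488 percentage points.

3.823488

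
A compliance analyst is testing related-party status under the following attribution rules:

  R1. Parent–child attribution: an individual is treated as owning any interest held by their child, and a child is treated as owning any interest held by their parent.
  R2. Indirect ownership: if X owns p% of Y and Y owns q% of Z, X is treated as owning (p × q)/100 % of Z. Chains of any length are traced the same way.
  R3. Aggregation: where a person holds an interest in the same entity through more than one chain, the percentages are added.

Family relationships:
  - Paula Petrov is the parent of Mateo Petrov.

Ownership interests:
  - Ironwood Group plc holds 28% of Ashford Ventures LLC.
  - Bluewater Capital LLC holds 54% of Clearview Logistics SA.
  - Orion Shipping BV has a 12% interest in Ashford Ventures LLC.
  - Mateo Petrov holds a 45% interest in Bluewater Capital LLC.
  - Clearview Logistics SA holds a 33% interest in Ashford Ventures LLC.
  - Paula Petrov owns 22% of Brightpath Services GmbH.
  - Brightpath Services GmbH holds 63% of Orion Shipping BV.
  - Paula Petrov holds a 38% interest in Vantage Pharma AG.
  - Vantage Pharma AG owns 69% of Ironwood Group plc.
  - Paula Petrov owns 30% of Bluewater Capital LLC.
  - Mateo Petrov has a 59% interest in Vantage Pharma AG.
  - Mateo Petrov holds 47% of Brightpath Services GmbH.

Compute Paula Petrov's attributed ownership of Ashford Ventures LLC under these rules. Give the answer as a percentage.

37.3218%

By parent–child attribution (R1), Paula Petrov is treated as also owning Mateo Petrov's interest in Vantage Pharma AG, giving 38% + 59% = 97%.
By parent–child attribution (R1), Paula Petrov is treated as also owning Mateo Petrov's interest in Brightpath Services GmbH, giving 22% + 47% = 69%.
By parent–child attribution (R1), Paula Petrov is treated as also owning Mateo Petrov's interest in Bluewater Capital LLC, giving 30% + 45% = 75%.
Chain via Vantage Pharma AG → Ironwood Group plc (R2): 97% × 69% × 28% = 18.7404% of Ashford Ventures LLC.
Chain via Brightpath Services GmbH → Orion Shipping BV (R2): 69% × 63% × 12% = 5.2164% of Ashford Ventures LLC.
Chain via Bluewater Capital LLC → Clearview Logistics SA (R2): 75% × 54% × 33% = 13.365% of Ashford Ventures LLC.
Aggregating (R3): 18.7404% + 5.2164% + 13.365% = 37.3218%.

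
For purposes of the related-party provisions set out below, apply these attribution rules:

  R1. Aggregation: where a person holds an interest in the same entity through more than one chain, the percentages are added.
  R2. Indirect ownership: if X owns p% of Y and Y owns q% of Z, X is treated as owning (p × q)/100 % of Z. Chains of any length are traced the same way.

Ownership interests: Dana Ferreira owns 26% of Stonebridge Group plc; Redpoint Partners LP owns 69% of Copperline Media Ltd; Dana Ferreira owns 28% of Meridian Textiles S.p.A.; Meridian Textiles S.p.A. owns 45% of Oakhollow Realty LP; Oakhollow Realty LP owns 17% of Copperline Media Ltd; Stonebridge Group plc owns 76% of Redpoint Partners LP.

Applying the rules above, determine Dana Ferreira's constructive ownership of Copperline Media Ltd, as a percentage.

15.7764%

Chain via Meridian Textiles S.p.A. → Oakhollow Realty LP (R2): 28% × 45% × 17% = 2.142% of Copperline Media Ltd.
Chain via Stonebridge Group plc → Redpoint Partners LP (R2): 26% × 76% × 69% = 13.6344% of Copperline Media Ltd.
Aggregating (R1): 2.142% + 13.6344% = 15.7764%.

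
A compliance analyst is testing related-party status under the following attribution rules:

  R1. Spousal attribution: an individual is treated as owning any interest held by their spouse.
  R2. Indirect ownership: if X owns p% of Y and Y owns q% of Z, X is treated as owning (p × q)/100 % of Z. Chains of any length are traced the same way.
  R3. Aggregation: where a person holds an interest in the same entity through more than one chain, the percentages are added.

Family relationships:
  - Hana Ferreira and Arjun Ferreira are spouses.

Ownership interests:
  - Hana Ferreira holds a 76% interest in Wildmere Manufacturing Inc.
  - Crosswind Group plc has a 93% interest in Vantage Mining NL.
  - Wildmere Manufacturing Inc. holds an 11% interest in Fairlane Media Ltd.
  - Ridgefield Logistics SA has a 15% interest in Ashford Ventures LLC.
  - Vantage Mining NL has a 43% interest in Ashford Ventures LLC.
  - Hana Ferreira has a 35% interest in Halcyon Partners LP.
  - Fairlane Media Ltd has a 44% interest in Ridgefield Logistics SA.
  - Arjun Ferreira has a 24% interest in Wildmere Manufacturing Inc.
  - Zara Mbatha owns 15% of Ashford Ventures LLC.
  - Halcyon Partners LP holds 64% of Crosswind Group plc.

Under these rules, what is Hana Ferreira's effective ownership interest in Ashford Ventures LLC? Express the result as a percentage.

By spousal attribution (R1), Hana Ferreira is treated as also owning Arjun Ferreira's interest in Wildmere Manufacturing Inc, giving 76% + 24% = 100%.
Chain via Halcyon Partners LP → Crosswind Group plc → Vantage Mining NL (R2): 35% × 64% × 93% × 43% = 8.95776% of Ashford Ventures LLC.
Chain via Wildmere Manufacturing Inc. → Fairlane Media Ltd → Ridgefield Logistics SA (R2): 100% × 11% × 44% × 15% = 0.726% of Ashford Ventures LLC.
Aggregating (R3): 8.95776% + 0.726% = 9.68376%.

9.68376%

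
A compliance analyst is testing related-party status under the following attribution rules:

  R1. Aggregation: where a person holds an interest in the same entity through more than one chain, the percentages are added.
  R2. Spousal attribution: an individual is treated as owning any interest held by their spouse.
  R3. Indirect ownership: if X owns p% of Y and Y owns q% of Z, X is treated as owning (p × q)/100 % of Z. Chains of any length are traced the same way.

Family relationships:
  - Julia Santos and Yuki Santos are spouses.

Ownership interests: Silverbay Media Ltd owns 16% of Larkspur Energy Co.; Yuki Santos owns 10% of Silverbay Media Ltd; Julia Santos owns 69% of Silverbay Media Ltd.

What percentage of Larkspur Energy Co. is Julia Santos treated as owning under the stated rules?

By spousal attribution (R2), Julia Santos is treated as also owning Yuki Santos's interest in Silverbay Media Ltd, giving 69% + 10% = 79%.
Chain via Silverbay Media Ltd (R3): 79% × 16% = 12.64% of Larkspur Energy Co.

12.64%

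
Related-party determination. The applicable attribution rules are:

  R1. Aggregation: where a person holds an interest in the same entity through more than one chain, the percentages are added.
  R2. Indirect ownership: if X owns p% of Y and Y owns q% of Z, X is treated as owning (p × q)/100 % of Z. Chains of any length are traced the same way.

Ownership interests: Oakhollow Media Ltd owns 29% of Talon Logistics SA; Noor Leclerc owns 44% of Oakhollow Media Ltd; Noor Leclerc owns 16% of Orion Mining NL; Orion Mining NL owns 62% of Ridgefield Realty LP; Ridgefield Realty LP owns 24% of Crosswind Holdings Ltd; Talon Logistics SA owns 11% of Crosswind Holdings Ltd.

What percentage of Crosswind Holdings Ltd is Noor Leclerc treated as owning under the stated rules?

Chain via Oakhollow Media Ltd → Talon Logistics SA (R2): 44% × 29% × 11% = 1.4036% of Crosswind Holdings Ltd.
Chain via Orion Mining NL → Ridgefield Realty LP (R2): 16% × 62% × 24% = 2.3808% of Crosswind Holdings Ltd.
Aggregating (R1): 1.4036% + 2.3808% = 3.7844%.

3.7844%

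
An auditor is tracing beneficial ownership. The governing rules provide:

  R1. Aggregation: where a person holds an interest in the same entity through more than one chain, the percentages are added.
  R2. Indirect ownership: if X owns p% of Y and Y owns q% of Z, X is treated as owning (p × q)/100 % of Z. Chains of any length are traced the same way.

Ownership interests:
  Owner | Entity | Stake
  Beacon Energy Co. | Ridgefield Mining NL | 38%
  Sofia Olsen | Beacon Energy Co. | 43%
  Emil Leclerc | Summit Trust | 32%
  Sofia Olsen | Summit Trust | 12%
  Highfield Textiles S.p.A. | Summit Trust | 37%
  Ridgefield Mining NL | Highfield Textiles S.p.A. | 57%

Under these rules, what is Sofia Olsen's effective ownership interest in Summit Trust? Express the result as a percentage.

15.446106%

Chain via Beacon Energy Co. → Ridgefield Mining NL → Highfield Textiles S.p.A. (R2): 43% × 38% × 57% × 37% = 3.446106% of Summit Trust.
Direct interest in Summit Trust: 12%.
Aggregating (R1): 3.446106% + 12% = 15.446106%.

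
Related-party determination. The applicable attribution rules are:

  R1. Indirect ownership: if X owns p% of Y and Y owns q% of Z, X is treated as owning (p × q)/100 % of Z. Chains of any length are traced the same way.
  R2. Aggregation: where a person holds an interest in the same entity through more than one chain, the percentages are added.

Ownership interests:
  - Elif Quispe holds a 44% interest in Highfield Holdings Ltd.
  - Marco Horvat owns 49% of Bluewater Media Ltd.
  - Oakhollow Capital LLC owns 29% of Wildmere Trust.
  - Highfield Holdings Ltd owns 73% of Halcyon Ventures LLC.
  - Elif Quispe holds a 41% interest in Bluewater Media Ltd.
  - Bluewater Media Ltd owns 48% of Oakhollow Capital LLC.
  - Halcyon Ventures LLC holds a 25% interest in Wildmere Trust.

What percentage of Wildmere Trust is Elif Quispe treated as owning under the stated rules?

13.7372%

Chain via Highfield Holdings Ltd → Halcyon Ventures LLC (R1): 44% × 73% × 25% = 8.03% of Wildmere Trust.
Chain via Bluewater Media Ltd → Oakhollow Capital LLC (R1): 41% × 48% × 29% = 5.7072% of Wildmere Trust.
Aggregating (R2): 8.03% + 5.7072% = 13.7372%.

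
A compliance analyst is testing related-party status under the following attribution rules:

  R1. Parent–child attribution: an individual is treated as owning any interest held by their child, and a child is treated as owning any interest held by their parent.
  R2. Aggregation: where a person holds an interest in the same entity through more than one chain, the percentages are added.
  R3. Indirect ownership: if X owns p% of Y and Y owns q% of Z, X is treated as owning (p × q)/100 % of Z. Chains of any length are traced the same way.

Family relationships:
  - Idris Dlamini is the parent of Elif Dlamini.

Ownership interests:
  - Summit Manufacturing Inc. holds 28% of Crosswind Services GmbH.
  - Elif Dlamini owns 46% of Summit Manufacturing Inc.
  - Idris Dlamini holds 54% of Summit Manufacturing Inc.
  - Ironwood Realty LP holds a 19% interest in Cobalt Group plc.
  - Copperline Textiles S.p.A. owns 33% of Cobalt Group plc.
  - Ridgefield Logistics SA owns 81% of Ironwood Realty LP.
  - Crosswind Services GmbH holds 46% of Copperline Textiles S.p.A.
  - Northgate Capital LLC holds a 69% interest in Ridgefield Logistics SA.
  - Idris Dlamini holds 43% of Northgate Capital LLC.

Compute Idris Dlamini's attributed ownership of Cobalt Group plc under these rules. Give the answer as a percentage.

8.816613%

By parent–child attribution (R1), Idris Dlamini is treated as also owning Elif Dlamini's interest in Summit Manufacturing Inc, giving 54% + 46% = 100%.
Chain via Summit Manufacturing Inc. → Crosswind Services GmbH → Copperline Textiles S.p.A. (R3): 100% × 28% × 46% × 33% = 4.2504% of Cobalt Group plc.
Chain via Northgate Capital LLC → Ridgefield Logistics SA → Ironwood Realty LP (R3): 43% × 69% × 81% × 19% = 4.566213% of Cobalt Group plc.
Aggregating (R2): 4.2504% + 4.566213% = 8.816613%.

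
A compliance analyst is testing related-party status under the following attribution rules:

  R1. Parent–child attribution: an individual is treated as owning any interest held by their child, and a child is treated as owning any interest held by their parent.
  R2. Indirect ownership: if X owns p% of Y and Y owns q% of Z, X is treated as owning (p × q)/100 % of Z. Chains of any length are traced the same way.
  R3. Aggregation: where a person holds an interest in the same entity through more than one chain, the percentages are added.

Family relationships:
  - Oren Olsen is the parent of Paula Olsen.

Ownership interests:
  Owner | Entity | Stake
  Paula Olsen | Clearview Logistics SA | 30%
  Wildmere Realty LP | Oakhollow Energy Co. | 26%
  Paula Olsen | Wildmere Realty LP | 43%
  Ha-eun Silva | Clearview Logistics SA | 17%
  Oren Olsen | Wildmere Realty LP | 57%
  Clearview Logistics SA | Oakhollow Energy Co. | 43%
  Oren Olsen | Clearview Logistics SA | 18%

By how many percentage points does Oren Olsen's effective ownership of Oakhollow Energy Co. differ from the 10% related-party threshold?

36.64

By parent–child attribution (R1), Oren Olsen is treated as also owning Paula Olsen's interest in Clearview Logistics SA, giving 18% + 30% = 48%.
By parent–child attribution (R1), Oren Olsen is treated as also owning Paula Olsen's interest in Wildmere Realty LP, giving 57% + 43% = 100%.
Chain via Clearview Logistics SA (R2): 48% × 43% = 20.64% of Oakhollow Energy Co.
Chain via Wildmere Realty LP (R2): 100% × 26% = 26% of Oakhollow Energy Co.
Aggregating (R3): 20.64% + 26% = 46.64%.
46.64% exceeds the 10% threshold by 36.64 percentage points.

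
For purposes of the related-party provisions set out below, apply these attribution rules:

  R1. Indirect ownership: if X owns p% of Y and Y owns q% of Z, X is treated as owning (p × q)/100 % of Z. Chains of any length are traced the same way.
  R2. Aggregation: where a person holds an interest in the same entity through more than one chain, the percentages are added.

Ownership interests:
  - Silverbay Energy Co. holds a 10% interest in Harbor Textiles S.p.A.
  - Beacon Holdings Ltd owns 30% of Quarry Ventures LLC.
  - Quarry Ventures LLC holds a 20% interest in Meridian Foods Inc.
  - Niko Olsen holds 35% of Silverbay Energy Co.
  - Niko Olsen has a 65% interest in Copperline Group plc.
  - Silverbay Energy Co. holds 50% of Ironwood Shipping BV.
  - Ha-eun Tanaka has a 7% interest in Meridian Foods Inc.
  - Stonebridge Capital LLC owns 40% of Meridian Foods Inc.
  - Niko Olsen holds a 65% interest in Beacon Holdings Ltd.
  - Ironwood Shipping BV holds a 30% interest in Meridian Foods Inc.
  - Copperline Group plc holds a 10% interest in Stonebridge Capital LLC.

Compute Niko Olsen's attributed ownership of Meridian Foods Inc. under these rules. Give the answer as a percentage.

Chain via Copperline Group plc → Stonebridge Capital LLC (R1): 65% × 10% × 40% = 2.6% of Meridian Foods Inc.
Chain via Silverbay Energy Co. → Ironwood Shipping BV (R1): 35% × 50% × 30% = 5.25% of Meridian Foods Inc.
Chain via Beacon Holdings Ltd → Quarry Ventures LLC (R1): 65% × 30% × 20% = 3.9% of Meridian Foods Inc.
Aggregating (R2): 2.6% + 5.25% + 3.9% = 11.75%.

11.75%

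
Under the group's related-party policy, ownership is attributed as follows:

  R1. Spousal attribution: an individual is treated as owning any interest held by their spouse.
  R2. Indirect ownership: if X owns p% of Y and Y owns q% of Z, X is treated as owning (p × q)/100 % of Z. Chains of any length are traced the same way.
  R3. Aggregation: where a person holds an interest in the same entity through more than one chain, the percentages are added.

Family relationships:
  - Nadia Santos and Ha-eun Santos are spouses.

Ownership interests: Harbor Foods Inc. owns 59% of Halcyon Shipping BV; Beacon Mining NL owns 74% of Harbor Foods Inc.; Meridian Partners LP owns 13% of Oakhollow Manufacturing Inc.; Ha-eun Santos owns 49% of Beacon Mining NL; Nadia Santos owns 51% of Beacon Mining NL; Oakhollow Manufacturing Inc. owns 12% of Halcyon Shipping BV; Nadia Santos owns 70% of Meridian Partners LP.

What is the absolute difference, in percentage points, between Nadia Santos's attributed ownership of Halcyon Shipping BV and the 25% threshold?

By spousal attribution (R1), Nadia Santos is treated as also owning Ha-eun Santos's interest in Beacon Mining NL, giving 51% + 49% = 100%.
Chain via Beacon Mining NL → Harbor Foods Inc. (R2): 100% × 74% × 59% = 43.66% of Halcyon Shipping BV.
Chain via Meridian Partners LP → Oakhollow Manufacturing Inc. (R2): 70% × 13% × 12% = 1.092% of Halcyon Shipping BV.
Aggregating (R3): 43.66% + 1.092% = 44.752%.
44.752% exceeds the 25% threshold by 19.752 percentage points.

19.752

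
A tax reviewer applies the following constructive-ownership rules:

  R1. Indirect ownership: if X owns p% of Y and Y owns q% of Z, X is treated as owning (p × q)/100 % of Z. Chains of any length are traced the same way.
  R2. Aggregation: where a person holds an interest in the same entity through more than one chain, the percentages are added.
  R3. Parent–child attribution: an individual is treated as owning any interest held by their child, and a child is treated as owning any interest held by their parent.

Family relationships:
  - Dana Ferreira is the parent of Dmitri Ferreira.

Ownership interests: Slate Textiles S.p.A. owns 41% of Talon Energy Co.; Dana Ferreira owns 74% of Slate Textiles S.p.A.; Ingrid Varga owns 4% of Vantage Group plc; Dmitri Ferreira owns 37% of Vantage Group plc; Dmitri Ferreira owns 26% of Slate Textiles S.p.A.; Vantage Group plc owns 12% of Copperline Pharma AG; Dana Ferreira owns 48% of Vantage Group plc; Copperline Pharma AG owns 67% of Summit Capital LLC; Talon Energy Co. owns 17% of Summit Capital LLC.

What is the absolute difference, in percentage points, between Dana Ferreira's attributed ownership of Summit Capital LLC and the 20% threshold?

By parent–child attribution (R3), Dana Ferreira is treated as also owning Dmitri Ferreira's interest in Vantage Group plc, giving 48% + 37% = 85%.
By parent–child attribution (R3), Dana Ferreira is treated as also owning Dmitri Ferreira's interest in Slate Textiles S.p.A, giving 74% + 26% = 100%.
Chain via Vantage Group plc → Copperline Pharma AG (R1): 85% × 12% × 67% = 6.834% of Summit Capital LLC.
Chain via Slate Textiles S.p.A. → Talon Energy Co. (R1): 100% × 41% × 17% = 6.97% of Summit Capital LLC.
Aggregating (R2): 6.834% + 6.97% = 13.804%.
13.804% falls short of the 20% threshold by 6.196 percentage points.

6.196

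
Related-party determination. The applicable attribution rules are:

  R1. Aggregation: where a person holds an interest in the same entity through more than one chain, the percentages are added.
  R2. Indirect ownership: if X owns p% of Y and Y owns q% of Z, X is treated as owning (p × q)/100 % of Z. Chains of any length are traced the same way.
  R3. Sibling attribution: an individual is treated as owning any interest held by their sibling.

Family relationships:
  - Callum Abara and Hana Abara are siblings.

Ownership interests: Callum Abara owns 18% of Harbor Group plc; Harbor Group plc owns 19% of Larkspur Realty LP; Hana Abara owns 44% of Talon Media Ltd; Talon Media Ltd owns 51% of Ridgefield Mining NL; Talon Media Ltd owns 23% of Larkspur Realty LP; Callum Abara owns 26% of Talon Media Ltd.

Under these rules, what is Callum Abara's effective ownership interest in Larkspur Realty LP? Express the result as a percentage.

By sibling attribution (R3), Callum Abara is treated as also owning Hana Abara's interest in Talon Media Ltd, giving 26% + 44% = 70%.
Chain via Talon Media Ltd (R2): 70% × 23% = 16.1% of Larkspur Realty LP.
Chain via Harbor Group plc (R2): 18% × 19% = 3.42% of Larkspur Realty LP.
Aggregating (R1): 16.1% + 3.42% = 19.52%.

19.52%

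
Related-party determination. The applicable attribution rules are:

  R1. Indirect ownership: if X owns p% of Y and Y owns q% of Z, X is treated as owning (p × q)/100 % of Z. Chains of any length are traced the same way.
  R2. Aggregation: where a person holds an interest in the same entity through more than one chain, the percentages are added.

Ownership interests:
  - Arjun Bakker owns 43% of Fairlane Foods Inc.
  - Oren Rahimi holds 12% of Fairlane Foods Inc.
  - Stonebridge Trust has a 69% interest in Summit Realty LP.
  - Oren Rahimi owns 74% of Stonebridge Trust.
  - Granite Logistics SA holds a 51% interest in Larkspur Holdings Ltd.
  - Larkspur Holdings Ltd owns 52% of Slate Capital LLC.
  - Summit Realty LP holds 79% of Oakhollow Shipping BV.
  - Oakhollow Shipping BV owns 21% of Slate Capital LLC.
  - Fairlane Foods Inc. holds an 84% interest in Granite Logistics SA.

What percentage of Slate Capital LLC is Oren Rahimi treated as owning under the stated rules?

11.14407%

Chain via Fairlane Foods Inc. → Granite Logistics SA → Larkspur Holdings Ltd (R1): 12% × 84% × 51% × 52% = 2.673216% of Slate Capital LLC.
Chain via Stonebridge Trust → Summit Realty LP → Oakhollow Shipping BV (R1): 74% × 69% × 79% × 21% = 8.470854% of Slate Capital LLC.
Aggregating (R2): 2.673216% + 8.470854% = 11.14407%.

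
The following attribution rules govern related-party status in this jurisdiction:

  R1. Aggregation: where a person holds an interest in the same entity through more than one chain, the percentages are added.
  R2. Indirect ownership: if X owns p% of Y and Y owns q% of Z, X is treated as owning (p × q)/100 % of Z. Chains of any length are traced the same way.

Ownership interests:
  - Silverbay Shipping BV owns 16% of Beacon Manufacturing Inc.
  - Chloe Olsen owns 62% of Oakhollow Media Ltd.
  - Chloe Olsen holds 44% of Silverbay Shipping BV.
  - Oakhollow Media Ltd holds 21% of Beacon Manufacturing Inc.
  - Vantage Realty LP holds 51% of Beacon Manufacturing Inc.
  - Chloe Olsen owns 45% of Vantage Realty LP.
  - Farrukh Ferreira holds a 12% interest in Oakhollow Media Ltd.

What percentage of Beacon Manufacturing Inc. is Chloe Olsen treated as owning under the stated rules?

43.01%

Chain via Silverbay Shipping BV (R2): 44% × 16% = 7.04% of Beacon Manufacturing Inc.
Chain via Oakhollow Media Ltd (R2): 62% × 21% = 13.02% of Beacon Manufacturing Inc.
Chain via Vantage Realty LP (R2): 45% × 51% = 22.95% of Beacon Manufacturing Inc.
Aggregating (R1): 7.04% + 13.02% + 22.95% = 43.01%.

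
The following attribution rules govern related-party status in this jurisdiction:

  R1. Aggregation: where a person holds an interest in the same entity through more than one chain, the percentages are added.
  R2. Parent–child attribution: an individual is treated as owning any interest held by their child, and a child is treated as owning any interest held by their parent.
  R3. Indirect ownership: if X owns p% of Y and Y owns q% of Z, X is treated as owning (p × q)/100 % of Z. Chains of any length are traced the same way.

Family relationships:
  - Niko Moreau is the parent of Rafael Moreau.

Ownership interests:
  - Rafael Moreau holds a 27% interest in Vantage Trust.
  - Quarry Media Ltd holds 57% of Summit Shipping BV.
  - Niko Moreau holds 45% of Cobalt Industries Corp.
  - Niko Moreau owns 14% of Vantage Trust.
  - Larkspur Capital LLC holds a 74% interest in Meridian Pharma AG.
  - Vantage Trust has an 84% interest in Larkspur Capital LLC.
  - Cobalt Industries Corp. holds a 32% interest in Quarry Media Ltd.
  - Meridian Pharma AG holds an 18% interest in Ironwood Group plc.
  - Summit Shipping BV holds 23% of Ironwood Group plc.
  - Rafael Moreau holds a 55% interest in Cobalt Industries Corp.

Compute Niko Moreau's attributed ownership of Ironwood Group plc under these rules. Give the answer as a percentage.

By parent–child attribution (R2), Niko Moreau is treated as also owning Rafael Moreau's interest in Vantage Trust, giving 14% + 27% = 41%.
By parent–child attribution (R2), Niko Moreau is treated as also owning Rafael Moreau's interest in Cobalt Industries Corp, giving 45% + 55% = 100%.
Chain via Vantage Trust → Larkspur Capital LLC → Meridian Pharma AG (R3): 41% × 84% × 74% × 18% = 4.587408% of Ironwood Group plc.
Chain via Cobalt Industries Corp. → Quarry Media Ltd → Summit Shipping BV (R3): 100% × 32% × 57% × 23% = 4.1952% of Ironwood Group plc.
Aggregating (R1): 4.587408% + 4.1952% = 8.782608%.

8.782608%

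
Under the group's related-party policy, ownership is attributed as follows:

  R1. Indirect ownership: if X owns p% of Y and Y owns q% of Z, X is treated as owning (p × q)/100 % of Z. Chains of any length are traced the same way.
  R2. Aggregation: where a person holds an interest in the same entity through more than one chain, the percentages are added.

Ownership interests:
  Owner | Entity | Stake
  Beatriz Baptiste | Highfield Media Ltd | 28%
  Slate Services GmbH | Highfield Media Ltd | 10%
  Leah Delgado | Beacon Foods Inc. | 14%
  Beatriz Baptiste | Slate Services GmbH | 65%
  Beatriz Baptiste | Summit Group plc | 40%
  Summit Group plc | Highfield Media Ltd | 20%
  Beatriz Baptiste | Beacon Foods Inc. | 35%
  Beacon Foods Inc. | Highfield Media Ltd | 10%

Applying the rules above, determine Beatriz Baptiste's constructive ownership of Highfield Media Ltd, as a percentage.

Chain via Slate Services GmbH (R1): 65% × 10% = 6.5% of Highfield Media Ltd.
Chain via Beacon Foods Inc. (R1): 35% × 10% = 3.5% of Highfield Media Ltd.
Chain via Summit Group plc (R1): 40% × 20% = 8% of Highfield Media Ltd.
Direct interest in Highfield Media Ltd: 28%.
Aggregating (R2): 6.5% + 3.5% + 8% + 28% = 46%.

46%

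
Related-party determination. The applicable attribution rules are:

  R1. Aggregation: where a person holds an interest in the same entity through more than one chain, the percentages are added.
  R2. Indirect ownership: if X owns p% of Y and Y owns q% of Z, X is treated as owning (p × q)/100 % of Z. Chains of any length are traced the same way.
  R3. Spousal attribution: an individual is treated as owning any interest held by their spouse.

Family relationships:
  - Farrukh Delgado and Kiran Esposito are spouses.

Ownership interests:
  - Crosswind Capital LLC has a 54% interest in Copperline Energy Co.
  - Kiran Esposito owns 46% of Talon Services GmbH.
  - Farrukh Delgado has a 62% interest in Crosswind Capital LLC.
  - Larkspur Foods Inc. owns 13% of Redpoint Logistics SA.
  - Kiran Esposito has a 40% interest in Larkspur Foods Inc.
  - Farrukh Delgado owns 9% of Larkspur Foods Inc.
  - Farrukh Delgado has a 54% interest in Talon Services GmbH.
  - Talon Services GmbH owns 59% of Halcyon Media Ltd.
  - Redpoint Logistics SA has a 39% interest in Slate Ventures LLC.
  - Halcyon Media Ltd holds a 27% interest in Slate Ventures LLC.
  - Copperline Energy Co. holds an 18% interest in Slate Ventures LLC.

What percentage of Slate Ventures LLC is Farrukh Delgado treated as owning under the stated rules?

24.4407%

By spousal attribution (R3), Farrukh Delgado is treated as also owning Kiran Esposito's interest in Talon Services GmbH, giving 54% + 46% = 100%.
By spousal attribution (R3), Farrukh Delgado is treated as also owning Kiran Esposito's interest in Larkspur Foods Inc, giving 9% + 40% = 49%.
Chain via Crosswind Capital LLC → Copperline Energy Co. (R2): 62% × 54% × 18% = 6.0264% of Slate Ventures LLC.
Chain via Talon Services GmbH → Halcyon Media Ltd (R2): 100% × 59% × 27% = 15.93% of Slate Ventures LLC.
Chain via Larkspur Foods Inc. → Redpoint Logistics SA (R2): 49% × 13% × 39% = 2.4843% of Slate Ventures LLC.
Aggregating (R1): 6.0264% + 15.93% + 2.4843% = 24.4407%.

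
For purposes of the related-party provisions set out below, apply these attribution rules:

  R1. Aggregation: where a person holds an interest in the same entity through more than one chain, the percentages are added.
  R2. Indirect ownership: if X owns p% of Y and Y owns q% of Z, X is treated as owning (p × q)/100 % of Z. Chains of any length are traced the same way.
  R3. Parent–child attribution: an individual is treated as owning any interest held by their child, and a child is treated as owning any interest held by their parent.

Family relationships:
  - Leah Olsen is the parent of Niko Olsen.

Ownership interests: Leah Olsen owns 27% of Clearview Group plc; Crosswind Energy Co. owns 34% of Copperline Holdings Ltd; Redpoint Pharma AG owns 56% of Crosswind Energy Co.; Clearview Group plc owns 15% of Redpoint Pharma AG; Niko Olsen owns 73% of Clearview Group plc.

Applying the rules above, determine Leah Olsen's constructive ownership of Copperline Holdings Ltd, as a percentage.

By parent–child attribution (R3), Leah Olsen is treated as also owning Niko Olsen's interest in Clearview Group plc, giving 27% + 73% = 100%.
Chain via Clearview Group plc → Redpoint Pharma AG → Crosswind Energy Co. (R2): 100% × 15% × 56% × 34% = 2.856% of Copperline Holdings Ltd.

2.856%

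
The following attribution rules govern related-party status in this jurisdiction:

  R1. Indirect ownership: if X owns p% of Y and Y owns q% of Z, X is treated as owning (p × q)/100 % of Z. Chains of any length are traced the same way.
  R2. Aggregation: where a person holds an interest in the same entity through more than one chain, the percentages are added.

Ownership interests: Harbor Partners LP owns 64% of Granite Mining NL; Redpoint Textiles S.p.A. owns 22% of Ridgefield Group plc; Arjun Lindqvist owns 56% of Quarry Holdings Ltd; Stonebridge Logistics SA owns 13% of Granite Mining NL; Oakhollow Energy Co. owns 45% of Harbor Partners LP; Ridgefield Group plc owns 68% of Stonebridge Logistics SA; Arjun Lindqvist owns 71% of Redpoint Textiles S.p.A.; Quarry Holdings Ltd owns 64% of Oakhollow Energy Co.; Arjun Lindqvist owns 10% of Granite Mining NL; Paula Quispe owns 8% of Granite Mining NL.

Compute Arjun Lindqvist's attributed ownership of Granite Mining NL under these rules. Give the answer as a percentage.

21.702728%

Chain via Quarry Holdings Ltd → Oakhollow Energy Co. → Harbor Partners LP (R1): 56% × 64% × 45% × 64% = 10.32192% of Granite Mining NL.
Chain via Redpoint Textiles S.p.A. → Ridgefield Group plc → Stonebridge Logistics SA (R1): 71% × 22% × 68% × 13% = 1.380808% of Granite Mining NL.
Direct interest in Granite Mining NL: 10%.
Aggregating (R2): 10.32192% + 1.380808% + 10% = 21.702728%.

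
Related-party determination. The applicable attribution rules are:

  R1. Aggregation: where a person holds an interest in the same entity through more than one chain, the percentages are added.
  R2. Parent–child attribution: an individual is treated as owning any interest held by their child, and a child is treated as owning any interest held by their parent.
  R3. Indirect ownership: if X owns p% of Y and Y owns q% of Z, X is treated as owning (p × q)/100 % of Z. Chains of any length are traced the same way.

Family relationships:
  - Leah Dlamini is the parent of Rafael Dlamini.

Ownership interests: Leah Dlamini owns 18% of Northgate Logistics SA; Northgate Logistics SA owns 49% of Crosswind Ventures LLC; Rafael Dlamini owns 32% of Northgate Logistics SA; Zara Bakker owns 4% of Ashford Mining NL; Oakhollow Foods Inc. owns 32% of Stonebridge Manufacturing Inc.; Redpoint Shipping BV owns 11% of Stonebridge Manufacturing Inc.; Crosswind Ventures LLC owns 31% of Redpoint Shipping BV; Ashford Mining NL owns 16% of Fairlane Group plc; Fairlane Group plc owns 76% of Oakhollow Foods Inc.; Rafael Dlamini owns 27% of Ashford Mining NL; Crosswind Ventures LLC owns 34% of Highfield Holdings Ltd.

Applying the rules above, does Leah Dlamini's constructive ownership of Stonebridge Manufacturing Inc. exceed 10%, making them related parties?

By parent–child attribution (R2), Leah Dlamini is treated as also owning Rafael Dlamini's interest in Northgate Logistics SA, giving 18% + 32% = 50%.
By parent–child attribution (R2), Leah Dlamini is treated as owning Rafael Dlamini's 27% interest in Ashford Mining NL.
Chain via Northgate Logistics SA → Crosswind Ventures LLC → Redpoint Shipping BV (R3): 50% × 49% × 31% × 11% = 0.83545% of Stonebridge Manufacturing Inc.
Chain via Ashford Mining NL → Fairlane Group plc → Oakhollow Foods Inc. (R3): 27% × 16% × 76% × 32% = 1.050624% of Stonebridge Manufacturing Inc.
Aggregating (R1): 0.83545% + 1.050624% = 1.886074%.
1.886074% does not exceed the 10% threshold, so Leah is not a related party to Stonebridge Manufacturing Inc.

No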